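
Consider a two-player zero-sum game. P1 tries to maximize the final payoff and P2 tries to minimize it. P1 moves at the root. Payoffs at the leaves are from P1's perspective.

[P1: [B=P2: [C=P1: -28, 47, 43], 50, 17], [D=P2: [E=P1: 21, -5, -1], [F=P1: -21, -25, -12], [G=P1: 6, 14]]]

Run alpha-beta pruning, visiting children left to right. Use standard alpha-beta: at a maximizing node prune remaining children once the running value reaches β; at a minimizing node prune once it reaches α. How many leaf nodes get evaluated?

C [α=-∞,β=+∞]: v=47
B [α=-∞,β=+∞]: v=17
E [α=17,β=+∞]: v=21
F [α=17,β=21]: v=-12
D [α=17,β=+∞]: v=-12 after child 2 ≤ α → α-cutoff, skip 1
Root [α=-∞,β=+∞]: v=17
Leaves evaluated: 11 of 13.

11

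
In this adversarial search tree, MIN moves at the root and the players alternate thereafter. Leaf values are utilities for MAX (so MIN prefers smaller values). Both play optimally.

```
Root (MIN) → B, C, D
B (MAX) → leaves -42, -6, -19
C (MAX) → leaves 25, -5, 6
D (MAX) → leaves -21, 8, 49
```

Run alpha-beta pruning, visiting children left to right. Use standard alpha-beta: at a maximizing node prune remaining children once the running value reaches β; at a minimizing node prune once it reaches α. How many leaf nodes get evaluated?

6

B [α=-∞,β=+∞]: v=-6
C [α=-∞,β=-6]: v=25 after child 1 ≥ β → β-cutoff, skip 2
D [α=-∞,β=-6]: v=8 after child 2 ≥ β → β-cutoff, skip 1
Root [α=-∞,β=+∞]: v=-6
Leaves evaluated: 6 of 9.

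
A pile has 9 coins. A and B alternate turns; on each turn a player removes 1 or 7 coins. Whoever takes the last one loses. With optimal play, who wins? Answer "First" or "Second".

Second

Mark each pile size as W (mover wins) or L (mover loses):
i:   0  1  2  3  4  5  6  7  8  9
     W  L  W  L  W  L  W  L  W  L
Position 9 is L, so the second player wins.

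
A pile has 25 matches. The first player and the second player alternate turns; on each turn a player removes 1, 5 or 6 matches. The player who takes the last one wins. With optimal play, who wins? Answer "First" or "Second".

First

i:   0  1  2  3  4  5  6  7  8  9 10 11 12 13 14 15 16 17 18 19 20 21 22 23 24 25
     L  W  L  W  L  W  W  W  W  W  W  L  W  L  W  L  W  W  W  W  W  W  L  W  L  W
Position 25 is W, so the first player wins.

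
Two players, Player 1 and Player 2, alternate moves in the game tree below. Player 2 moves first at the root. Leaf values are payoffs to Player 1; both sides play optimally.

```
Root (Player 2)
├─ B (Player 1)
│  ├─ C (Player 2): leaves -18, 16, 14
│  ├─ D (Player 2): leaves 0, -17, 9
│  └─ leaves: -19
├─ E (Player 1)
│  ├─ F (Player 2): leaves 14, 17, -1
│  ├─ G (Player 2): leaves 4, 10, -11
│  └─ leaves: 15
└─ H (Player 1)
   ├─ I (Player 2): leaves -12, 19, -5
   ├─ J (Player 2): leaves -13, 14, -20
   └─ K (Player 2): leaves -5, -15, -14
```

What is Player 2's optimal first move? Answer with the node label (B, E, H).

B

C (Player 2): min(-18, 16, 14) = -18
D (Player 2): min(0, -17, 9) = -17
B (Player 1): max(-18, -17, -19) = -17
F (Player 2): min(14, 17, -1) = -1
G (Player 2): min(4, 10, -11) = -11
E (Player 1): max(-1, -11, 15) = 15
I (Player 2): min(-12, 19, -5) = -12
J (Player 2): min(-13, 14, -20) = -20
K (Player 2): min(-5, -15, -14) = -15
H (Player 1): max(-12, -20, -15) = -12
Root (Player 2): min(-17, 15, -12) = -17
Player 2 picks the child with the lowest value: B (value -17).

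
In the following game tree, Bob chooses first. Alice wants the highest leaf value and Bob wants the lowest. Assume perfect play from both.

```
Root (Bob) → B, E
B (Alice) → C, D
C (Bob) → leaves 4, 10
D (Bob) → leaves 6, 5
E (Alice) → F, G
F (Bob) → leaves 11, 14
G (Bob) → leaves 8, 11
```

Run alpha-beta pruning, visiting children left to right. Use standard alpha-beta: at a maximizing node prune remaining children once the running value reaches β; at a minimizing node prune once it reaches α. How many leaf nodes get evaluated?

6

C [α=-∞,β=+∞]: v=4
D [α=4,β=+∞]: v=5
B [α=-∞,β=+∞]: v=5
F [α=-∞,β=5]: v=11
E [α=-∞,β=5]: v=11 after child 1 ≥ β → β-cutoff, skip 1
Root [α=-∞,β=+∞]: v=5
Leaves evaluated: 6 of 8.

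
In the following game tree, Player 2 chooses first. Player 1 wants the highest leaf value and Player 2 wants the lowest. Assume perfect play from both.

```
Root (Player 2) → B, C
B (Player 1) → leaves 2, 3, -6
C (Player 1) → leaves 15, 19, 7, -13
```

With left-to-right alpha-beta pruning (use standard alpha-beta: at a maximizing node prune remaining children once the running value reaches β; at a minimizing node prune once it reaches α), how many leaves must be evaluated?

4

B [α=-∞,β=+∞]: v=3
C [α=-∞,β=3]: v=15 after child 1 ≥ β → β-cutoff, skip 3
Root [α=-∞,β=+∞]: v=3
Leaves evaluated: 4 of 7.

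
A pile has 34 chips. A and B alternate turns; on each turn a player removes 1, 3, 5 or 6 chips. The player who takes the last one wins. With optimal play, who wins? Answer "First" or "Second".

Compute winning (W) and losing (L) positions by backward induction:
i:   0  1  2  3  4  5  6  7  8  9 10 11 12 13 14 15 16 17 18 19 20 21 22 23 24 25 26 27 28 29 30 31 32 33 34
     L  W  L  W  L  W  W  W  W  W  W  L  W  L  W  L  W  W  W  W  W  W  L  W  L  W  L  W  W  W  W  W  W  L  W
Position 34 is W, so the first player wins.

First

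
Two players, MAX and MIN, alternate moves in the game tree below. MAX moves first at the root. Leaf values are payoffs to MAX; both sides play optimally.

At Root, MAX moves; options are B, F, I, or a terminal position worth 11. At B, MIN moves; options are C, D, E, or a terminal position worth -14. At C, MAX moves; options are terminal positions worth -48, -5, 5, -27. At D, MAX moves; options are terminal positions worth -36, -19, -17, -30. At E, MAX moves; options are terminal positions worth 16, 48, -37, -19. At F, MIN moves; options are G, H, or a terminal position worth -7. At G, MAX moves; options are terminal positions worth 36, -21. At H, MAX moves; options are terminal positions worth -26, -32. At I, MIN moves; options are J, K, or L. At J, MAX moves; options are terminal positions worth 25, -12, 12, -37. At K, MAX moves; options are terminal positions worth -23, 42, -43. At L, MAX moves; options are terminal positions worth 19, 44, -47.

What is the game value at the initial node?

25

C (MAX): max(-48, -5, 5, -27) = 5
D (MAX): max(-36, -19, -17, -30) = -17
E (MAX): max(16, 48, -37, -19) = 48
B (MIN): min(5, -17, 48, -14) = -17
G (MAX): max(36, -21) = 36
H (MAX): max(-26, -32) = -26
F (MIN): min(36, -26, -7) = -26
J (MAX): max(25, -12, 12, -37) = 25
K (MAX): max(-23, 42, -43) = 42
L (MAX): max(19, 44, -47) = 44
I (MIN): min(25, 42, 44) = 25
Root (MAX): max(-17, -26, 25, 11) = 25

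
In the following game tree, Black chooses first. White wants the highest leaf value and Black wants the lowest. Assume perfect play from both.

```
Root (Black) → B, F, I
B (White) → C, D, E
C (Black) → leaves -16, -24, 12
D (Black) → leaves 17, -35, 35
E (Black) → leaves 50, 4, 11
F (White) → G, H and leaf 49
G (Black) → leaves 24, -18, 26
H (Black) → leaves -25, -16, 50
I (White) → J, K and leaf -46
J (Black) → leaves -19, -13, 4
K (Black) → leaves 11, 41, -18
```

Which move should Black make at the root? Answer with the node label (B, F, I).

C (Black): min(-16, -24, 12) = -24
D (Black): min(17, -35, 35) = -35
E (Black): min(50, 4, 11) = 4
B (White): max(-24, -35, 4) = 4
G (Black): min(24, -18, 26) = -18
H (Black): min(-25, -16, 50) = -25
F (White): max(-18, -25, 49) = 49
J (Black): min(-19, -13, 4) = -19
K (Black): min(11, 41, -18) = -18
I (White): max(-19, -18, -46) = -18
Root (Black): min(4, 49, -18) = -18
Black picks the child with the lowest value: I (value -18).

I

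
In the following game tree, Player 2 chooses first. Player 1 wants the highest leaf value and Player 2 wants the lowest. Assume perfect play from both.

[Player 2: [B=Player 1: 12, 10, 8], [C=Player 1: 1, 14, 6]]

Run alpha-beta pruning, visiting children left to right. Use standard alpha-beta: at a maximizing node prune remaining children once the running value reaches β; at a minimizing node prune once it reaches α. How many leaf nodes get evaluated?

5

B [α=-∞,β=+∞]: v=12
C [α=-∞,β=12]: v=14 after child 2 ≥ β → β-cutoff, skip 1
Root [α=-∞,β=+∞]: v=12
Leaves evaluated: 5 of 6.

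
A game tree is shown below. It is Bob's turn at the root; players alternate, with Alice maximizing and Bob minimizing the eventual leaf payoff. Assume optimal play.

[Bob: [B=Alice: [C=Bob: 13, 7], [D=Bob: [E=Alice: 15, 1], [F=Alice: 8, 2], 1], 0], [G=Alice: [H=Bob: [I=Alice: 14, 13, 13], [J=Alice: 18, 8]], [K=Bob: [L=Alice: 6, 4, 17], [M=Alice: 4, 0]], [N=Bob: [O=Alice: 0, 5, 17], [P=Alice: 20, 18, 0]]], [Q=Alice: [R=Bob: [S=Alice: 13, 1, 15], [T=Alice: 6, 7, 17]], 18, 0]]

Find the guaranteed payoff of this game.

C (Bob): min(13, 7) = 7
E (Alice): max(15, 1) = 15
F (Alice): max(8, 2) = 8
D (Bob): min(15, 8, 1) = 1
B (Alice): max(7, 1, 0) = 7
I (Alice): max(14, 13, 13) = 14
J (Alice): max(18, 8) = 18
H (Bob): min(14, 18) = 14
L (Alice): max(6, 4, 17) = 17
M (Alice): max(4, 0) = 4
K (Bob): min(17, 4) = 4
O (Alice): max(0, 5, 17) = 17
P (Alice): max(20, 18, 0) = 20
N (Bob): min(17, 20) = 17
G (Alice): max(14, 4, 17) = 17
S (Alice): max(13, 1, 15) = 15
T (Alice): max(6, 7, 17) = 17
R (Bob): min(15, 17) = 15
Q (Alice): max(15, 18, 0) = 18
Root (Bob): min(7, 17, 18) = 7

7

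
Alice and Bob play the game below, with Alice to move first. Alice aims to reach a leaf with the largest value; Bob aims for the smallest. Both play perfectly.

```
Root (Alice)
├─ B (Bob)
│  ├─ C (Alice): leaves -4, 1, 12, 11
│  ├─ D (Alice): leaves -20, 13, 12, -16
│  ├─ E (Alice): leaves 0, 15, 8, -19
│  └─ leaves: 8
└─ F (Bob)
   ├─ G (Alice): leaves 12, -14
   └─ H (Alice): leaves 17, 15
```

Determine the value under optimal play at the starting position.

C (Alice): max(-4, 1, 12, 11) = 12
D (Alice): max(-20, 13, 12, -16) = 13
E (Alice): max(0, 15, 8, -19) = 15
B (Bob): min(12, 13, 15, 8) = 8
G (Alice): max(12, -14) = 12
H (Alice): max(17, 15) = 17
F (Bob): min(12, 17) = 12
Root (Alice): max(8, 12) = 12

12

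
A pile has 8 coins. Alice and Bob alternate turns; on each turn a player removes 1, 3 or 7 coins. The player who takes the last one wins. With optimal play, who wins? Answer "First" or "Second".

Second

W/L table (W = player to move can force a win):
i:   0  1  2  3  4  5  6  7  8
     L  W  L  W  L  W  L  W  L
Position 8 is L, so the second player wins.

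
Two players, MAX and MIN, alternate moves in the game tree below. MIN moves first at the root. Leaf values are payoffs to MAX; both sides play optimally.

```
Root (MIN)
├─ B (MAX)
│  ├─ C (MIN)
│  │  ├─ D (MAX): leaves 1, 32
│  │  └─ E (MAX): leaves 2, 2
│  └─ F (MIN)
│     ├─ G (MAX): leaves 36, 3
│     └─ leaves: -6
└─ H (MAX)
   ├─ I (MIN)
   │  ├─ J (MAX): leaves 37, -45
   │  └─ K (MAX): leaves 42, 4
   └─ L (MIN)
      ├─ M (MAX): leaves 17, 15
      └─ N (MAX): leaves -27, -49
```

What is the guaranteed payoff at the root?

D (MAX): max(1, 32) = 32
E (MAX): max(2, 2) = 2
C (MIN): min(32, 2) = 2
G (MAX): max(36, 3) = 36
F (MIN): min(36, -6) = -6
B (MAX): max(2, -6) = 2
J (MAX): max(37, -45) = 37
K (MAX): max(42, 4) = 42
I (MIN): min(37, 42) = 37
M (MAX): max(17, 15) = 17
N (MAX): max(-27, -49) = -27
L (MIN): min(17, -27) = -27
H (MAX): max(37, -27) = 37
Root (MIN): min(2, 37) = 2

2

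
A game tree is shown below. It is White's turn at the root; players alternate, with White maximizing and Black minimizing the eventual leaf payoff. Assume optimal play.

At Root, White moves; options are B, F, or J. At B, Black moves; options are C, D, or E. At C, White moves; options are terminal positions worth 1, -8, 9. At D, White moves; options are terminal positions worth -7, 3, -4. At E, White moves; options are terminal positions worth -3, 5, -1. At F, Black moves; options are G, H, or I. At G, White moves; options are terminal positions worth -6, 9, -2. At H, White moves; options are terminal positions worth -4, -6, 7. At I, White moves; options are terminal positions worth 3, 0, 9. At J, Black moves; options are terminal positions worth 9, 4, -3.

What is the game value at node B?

3

C: max(1, -8, 9) = 9
D: max(-7, 3, -4) = 3
E: max(-3, 5, -1) = 5
B: min(9, 3, 5) = 3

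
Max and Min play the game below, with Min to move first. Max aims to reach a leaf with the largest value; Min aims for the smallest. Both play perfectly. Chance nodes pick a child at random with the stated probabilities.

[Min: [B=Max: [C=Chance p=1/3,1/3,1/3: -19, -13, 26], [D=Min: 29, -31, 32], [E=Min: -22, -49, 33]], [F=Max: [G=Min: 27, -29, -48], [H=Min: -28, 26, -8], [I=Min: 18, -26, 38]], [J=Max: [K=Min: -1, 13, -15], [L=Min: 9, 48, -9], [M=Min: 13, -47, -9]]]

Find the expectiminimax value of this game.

-26

C (Chance): 1/3·-19 + 1/3·-13 + 1/3·26 = -2
D (Min): min(29, -31, 32) = -31
E (Min): min(-22, -49, 33) = -49
B (Max): max(-2, -31, -49) = -2
G (Min): min(27, -29, -48) = -48
H (Min): min(-28, 26, -8) = -28
I (Min): min(18, -26, 38) = -26
F (Max): max(-48, -28, -26) = -26
K (Min): min(-1, 13, -15) = -15
L (Min): min(9, 48, -9) = -9
M (Min): min(13, -47, -9) = -47
J (Max): max(-15, -9, -47) = -9
Root (Min): min(-2, -26, -9) = -26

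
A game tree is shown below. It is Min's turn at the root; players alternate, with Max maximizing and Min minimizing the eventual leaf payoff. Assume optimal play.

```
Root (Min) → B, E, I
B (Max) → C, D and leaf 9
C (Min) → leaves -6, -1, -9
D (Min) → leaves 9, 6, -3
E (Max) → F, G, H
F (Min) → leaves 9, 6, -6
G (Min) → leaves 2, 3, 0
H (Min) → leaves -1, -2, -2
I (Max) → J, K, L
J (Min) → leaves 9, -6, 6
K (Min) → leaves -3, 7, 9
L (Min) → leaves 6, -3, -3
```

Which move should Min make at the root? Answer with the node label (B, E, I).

I

C (Min): min(-6, -1, -9) = -9
D (Min): min(9, 6, -3) = -3
B (Max): max(-9, -3, 9) = 9
F (Min): min(9, 6, -6) = -6
G (Min): min(2, 3, 0) = 0
H (Min): min(-1, -2, -2) = -2
E (Max): max(-6, 0, -2) = 0
J (Min): min(9, -6, 6) = -6
K (Min): min(-3, 7, 9) = -3
L (Min): min(6, -3, -3) = -3
I (Max): max(-6, -3, -3) = -3
Root (Min): min(9, 0, -3) = -3
Min picks the child with the lowest value: I (value -3).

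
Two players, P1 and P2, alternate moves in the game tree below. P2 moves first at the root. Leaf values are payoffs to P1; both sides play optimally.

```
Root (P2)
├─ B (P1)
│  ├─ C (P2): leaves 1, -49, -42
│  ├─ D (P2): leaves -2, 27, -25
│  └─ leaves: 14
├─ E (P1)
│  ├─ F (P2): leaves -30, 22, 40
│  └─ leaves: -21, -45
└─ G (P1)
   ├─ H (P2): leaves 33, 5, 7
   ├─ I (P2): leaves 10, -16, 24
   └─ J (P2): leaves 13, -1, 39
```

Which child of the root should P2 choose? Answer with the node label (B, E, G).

E

C (P2): min(1, -49, -42) = -49
D (P2): min(-2, 27, -25) = -25
B (P1): max(-49, -25, 14) = 14
F (P2): min(-30, 22, 40) = -30
E (P1): max(-30, -21, -45) = -21
H (P2): min(33, 5, 7) = 5
I (P2): min(10, -16, 24) = -16
J (P2): min(13, -1, 39) = -1
G (P1): max(5, -16, -1) = 5
Root (P2): min(14, -21, 5) = -21
P2 picks the child with the lowest value: E (value -21).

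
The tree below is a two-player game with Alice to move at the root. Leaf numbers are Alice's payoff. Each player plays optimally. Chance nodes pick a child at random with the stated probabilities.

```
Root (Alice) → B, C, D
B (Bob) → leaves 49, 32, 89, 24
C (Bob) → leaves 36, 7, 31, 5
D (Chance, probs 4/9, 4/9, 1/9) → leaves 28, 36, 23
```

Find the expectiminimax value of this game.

B (Bob): min(49, 32, 89, 24) = 24
C (Bob): min(36, 7, 31, 5) = 5
D (Chance): 4/9·28 + 4/9·36 + 1/9·23 = 31
Root (Alice): max(24, 5, 31) = 31

31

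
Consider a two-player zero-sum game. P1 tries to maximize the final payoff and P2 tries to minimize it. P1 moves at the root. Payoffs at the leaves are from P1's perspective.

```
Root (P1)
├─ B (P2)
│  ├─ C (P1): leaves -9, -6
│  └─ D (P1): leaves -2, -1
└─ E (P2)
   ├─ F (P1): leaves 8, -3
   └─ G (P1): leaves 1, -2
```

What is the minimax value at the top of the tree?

1

C (P1): max(-9, -6) = -6
D (P1): max(-2, -1) = -1
B (P2): min(-6, -1) = -6
F (P1): max(8, -3) = 8
G (P1): max(1, -2) = 1
E (P2): min(8, 1) = 1
Root (P1): max(-6, 1) = 1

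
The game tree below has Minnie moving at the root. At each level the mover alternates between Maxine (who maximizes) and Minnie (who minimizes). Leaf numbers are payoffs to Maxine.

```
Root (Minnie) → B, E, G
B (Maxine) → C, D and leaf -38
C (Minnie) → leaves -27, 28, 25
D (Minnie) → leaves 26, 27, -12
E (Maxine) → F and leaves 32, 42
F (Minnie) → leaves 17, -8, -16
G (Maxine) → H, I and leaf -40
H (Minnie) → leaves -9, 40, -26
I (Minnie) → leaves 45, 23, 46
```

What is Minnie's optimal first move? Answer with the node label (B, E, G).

B

C (Minnie): min(-27, 28, 25) = -27
D (Minnie): min(26, 27, -12) = -12
B (Maxine): max(-27, -12, -38) = -12
F (Minnie): min(17, -8, -16) = -16
E (Maxine): max(-16, 32, 42) = 42
H (Minnie): min(-9, 40, -26) = -26
I (Minnie): min(45, 23, 46) = 23
G (Maxine): max(-26, 23, -40) = 23
Root (Minnie): min(-12, 42, 23) = -12
Minnie picks the child with the lowest value: B (value -12).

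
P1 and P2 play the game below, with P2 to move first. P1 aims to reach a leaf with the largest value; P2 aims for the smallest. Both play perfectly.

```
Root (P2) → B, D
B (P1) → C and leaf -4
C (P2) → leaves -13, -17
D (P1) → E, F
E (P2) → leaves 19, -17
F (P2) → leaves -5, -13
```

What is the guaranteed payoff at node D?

-13

E: min(19, -17) = -17
F: min(-5, -13) = -13
D: max(-17, -13) = -13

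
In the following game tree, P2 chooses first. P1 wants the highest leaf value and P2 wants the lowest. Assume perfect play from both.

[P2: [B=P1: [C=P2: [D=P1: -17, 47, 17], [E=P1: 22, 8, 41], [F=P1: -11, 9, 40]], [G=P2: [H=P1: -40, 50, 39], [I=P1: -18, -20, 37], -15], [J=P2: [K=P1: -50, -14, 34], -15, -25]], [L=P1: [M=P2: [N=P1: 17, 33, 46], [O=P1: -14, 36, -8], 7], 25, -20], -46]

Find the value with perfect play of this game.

-46

D (P1): max(-17, 47, 17) = 47
E (P1): max(22, 8, 41) = 41
F (P1): max(-11, 9, 40) = 40
C (P2): min(47, 41, 40) = 40
H (P1): max(-40, 50, 39) = 50
I (P1): max(-18, -20, 37) = 37
G (P2): min(50, 37, -15) = -15
K (P1): max(-50, -14, 34) = 34
J (P2): min(34, -15, -25) = -25
B (P1): max(40, -15, -25) = 40
N (P1): max(17, 33, 46) = 46
O (P1): max(-14, 36, -8) = 36
M (P2): min(46, 36, 7) = 7
L (P1): max(7, 25, -20) = 25
Root (P2): min(40, 25, -46) = -46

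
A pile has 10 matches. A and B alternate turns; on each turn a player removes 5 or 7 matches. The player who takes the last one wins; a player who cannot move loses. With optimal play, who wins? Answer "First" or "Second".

First

Compute winning (W) and losing (L) positions by backward induction:
i:   0  1  2  3  4  5  6  7  8  9 10
     L  L  L  L  L  W  W  W  W  W  W
Position 10 is W, so the first player wins.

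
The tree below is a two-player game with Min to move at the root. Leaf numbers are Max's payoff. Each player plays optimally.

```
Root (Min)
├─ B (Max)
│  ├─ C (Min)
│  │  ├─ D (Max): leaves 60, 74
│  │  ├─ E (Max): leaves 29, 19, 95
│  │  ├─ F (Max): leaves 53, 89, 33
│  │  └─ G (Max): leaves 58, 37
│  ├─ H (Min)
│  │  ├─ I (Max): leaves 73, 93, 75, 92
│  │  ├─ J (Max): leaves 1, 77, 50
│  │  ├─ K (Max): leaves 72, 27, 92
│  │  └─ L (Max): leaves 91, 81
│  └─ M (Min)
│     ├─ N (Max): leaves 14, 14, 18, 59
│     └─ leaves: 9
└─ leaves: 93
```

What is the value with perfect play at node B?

77

D: max(60, 74) = 74
E: max(29, 19, 95) = 95
F: max(53, 89, 33) = 89
G: max(58, 37) = 58
C: min(74, 95, 89, 58) = 58
I: max(73, 93, 75, 92) = 93
J: max(1, 77, 50) = 77
K: max(72, 27, 92) = 92
L: max(91, 81) = 91
H: min(93, 77, 92, 91) = 77
N: max(14, 14, 18, 59) = 59
M: min(59, 9) = 9
B: max(58, 77, 9) = 77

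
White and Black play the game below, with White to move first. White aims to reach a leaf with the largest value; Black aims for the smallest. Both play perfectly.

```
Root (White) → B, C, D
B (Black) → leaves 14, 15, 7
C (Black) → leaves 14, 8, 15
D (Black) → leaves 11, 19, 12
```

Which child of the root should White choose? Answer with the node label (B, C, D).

B (Black): min(14, 15, 7) = 7
C (Black): min(14, 8, 15) = 8
D (Black): min(11, 19, 12) = 11
Root (White): max(7, 8, 11) = 11
White picks the child with the highest value: D (value 11).

D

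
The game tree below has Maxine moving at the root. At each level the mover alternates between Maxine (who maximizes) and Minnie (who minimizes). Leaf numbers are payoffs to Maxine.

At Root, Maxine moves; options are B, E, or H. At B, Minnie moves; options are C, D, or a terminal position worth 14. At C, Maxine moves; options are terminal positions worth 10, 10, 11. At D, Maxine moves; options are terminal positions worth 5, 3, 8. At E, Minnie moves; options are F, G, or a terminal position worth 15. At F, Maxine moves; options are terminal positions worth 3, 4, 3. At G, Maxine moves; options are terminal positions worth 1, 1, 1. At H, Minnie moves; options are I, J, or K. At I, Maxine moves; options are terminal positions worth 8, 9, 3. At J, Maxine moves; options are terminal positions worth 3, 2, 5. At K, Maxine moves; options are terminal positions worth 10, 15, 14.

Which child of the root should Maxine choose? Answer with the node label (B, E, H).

B

C (Maxine): max(10, 10, 11) = 11
D (Maxine): max(5, 3, 8) = 8
B (Minnie): min(11, 8, 14) = 8
F (Maxine): max(3, 4, 3) = 4
G (Maxine): max(1, 1, 1) = 1
E (Minnie): min(4, 1, 15) = 1
I (Maxine): max(8, 9, 3) = 9
J (Maxine): max(3, 2, 5) = 5
K (Maxine): max(10, 15, 14) = 15
H (Minnie): min(9, 5, 15) = 5
Root (Maxine): max(8, 1, 5) = 8
Maxine picks the child with the highest value: B (value 8).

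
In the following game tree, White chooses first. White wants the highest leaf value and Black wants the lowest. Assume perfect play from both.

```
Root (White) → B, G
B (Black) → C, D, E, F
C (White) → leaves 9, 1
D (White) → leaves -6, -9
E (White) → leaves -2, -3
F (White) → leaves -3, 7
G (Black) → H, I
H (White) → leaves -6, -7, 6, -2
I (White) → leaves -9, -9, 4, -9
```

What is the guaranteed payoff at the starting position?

C (White): max(9, 1) = 9
D (White): max(-6, -9) = -6
E (White): max(-2, -3) = -2
F (White): max(-3, 7) = 7
B (Black): min(9, -6, -2, 7) = -6
H (White): max(-6, -7, 6, -2) = 6
I (White): max(-9, -9, 4, -9) = 4
G (Black): min(6, 4) = 4
Root (White): max(-6, 4) = 4

4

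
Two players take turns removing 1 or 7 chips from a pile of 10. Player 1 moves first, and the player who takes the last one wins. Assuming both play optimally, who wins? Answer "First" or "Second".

Second

Positions where the player to move wins (W) vs loses (L):
i:   0  1  2  3  4  5  6  7  8  9 10
     L  W  L  W  L  W  L  W  L  W  L
Position 10 is L, so the second player wins.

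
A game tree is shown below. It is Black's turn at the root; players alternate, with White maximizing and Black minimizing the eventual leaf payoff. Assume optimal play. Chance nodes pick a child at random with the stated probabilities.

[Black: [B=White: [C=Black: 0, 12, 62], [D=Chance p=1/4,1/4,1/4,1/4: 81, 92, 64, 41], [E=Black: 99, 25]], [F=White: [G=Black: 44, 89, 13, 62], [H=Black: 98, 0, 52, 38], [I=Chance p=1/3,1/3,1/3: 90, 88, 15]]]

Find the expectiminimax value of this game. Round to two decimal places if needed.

C (Black): min(0, 12, 62) = 0
D (Chance): 1/4·81 + 1/4·92 + 1/4·64 + 1/4·41 = 69.5
E (Black): min(99, 25) = 25
B (White): max(0, 69.5, 25) = 69.5
G (Black): min(44, 89, 13, 62) = 13
H (Black): min(98, 0, 52, 38) = 0
I (Chance): 1/3·90 + 1/3·88 + 1/3·15 = 64.33
F (White): max(13, 0, 64.33) = 64.33
Root (Black): min(69.5, 64.33) = 64.33

64.33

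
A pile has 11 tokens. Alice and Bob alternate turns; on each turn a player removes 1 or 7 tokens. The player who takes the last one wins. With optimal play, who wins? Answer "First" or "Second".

Positions where the player to move wins (W) vs loses (L):
i:   0  1  2  3  4  5  6  7  8  9 10 11
     L  W  L  W  L  W  L  W  L  W  L  W
Position 11 is W, so the first player wins.

First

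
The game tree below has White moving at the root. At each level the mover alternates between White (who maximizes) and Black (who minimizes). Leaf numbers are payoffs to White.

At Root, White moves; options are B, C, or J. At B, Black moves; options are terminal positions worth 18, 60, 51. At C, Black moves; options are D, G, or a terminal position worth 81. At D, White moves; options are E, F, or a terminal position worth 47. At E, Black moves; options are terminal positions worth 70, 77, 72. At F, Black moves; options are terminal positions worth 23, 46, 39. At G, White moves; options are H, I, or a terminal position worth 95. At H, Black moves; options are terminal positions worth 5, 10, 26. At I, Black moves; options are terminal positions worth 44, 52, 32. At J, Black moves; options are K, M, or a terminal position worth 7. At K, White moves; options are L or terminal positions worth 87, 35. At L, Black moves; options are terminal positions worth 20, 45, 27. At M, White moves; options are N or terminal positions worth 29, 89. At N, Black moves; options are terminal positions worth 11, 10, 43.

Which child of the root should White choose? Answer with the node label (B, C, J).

B (Black): min(18, 60, 51) = 18
E (Black): min(70, 77, 72) = 70
F (Black): min(23, 46, 39) = 23
D (White): max(70, 23, 47) = 70
H (Black): min(5, 10, 26) = 5
I (Black): min(44, 52, 32) = 32
G (White): max(5, 32, 95) = 95
C (Black): min(70, 95, 81) = 70
L (Black): min(20, 45, 27) = 20
K (White): max(20, 87, 35) = 87
N (Black): min(11, 10, 43) = 10
M (White): max(10, 29, 89) = 89
J (Black): min(87, 89, 7) = 7
Root (White): max(18, 70, 7) = 70
White picks the child with the highest value: C (value 70).

C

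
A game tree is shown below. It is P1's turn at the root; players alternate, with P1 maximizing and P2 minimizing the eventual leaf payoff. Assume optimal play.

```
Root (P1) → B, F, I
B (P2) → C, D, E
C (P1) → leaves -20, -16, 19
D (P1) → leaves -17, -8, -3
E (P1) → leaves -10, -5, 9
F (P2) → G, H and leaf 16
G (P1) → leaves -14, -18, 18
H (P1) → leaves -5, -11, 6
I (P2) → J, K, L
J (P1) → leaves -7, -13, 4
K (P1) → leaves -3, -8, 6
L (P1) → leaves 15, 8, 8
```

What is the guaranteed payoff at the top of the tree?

6

C (P1): max(-20, -16, 19) = 19
D (P1): max(-17, -8, -3) = -3
E (P1): max(-10, -5, 9) = 9
B (P2): min(19, -3, 9) = -3
G (P1): max(-14, -18, 18) = 18
H (P1): max(-5, -11, 6) = 6
F (P2): min(18, 6, 16) = 6
J (P1): max(-7, -13, 4) = 4
K (P1): max(-3, -8, 6) = 6
L (P1): max(15, 8, 8) = 15
I (P2): min(4, 6, 15) = 4
Root (P1): max(-3, 6, 4) = 6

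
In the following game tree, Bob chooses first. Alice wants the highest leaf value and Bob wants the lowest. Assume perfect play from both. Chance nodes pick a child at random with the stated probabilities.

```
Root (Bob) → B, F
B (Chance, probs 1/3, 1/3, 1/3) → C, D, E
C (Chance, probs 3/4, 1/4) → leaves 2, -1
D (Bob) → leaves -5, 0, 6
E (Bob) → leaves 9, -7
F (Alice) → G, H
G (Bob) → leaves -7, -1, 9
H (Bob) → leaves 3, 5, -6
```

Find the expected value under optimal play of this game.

-6

C (Chance): 3/4·2 + 1/4·-1 = 1.25
D (Bob): min(-5, 0, 6) = -5
E (Bob): min(9, -7) = -7
B (Chance): 1/3·1.25 + 1/3·-5 + 1/3·-7 = -3.58
G (Bob): min(-7, -1, 9) = -7
H (Bob): min(3, 5, -6) = -6
F (Alice): max(-7, -6) = -6
Root (Bob): min(-3.58, -6) = -6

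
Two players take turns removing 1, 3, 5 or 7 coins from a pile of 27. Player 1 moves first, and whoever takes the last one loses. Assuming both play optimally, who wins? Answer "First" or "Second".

Positions where the player to move wins (W) vs loses (L):
i:   0  1  2  3  4  5  6  7  8  9 10 11 12 13 14 15 16 17 18 19 20 21 22 23 24 25 26 27
     W  L  W  L  W  L  W  L  W  L  W  L  W  L  W  L  W  L  W  L  W  L  W  L  W  L  W  L
Position 27 is L, so the second player wins.

Second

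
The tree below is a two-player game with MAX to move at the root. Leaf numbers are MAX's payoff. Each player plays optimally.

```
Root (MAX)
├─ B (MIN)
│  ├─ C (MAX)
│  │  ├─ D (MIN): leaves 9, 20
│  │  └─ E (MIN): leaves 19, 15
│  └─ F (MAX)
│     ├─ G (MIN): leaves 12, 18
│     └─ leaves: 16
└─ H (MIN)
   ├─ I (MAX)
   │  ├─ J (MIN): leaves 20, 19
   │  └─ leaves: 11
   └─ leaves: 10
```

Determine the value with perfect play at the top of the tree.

D (MIN): min(9, 20) = 9
E (MIN): min(19, 15) = 15
C (MAX): max(9, 15) = 15
G (MIN): min(12, 18) = 12
F (MAX): max(12, 16) = 16
B (MIN): min(15, 16) = 15
J (MIN): min(20, 19) = 19
I (MAX): max(19, 11) = 19
H (MIN): min(19, 10) = 10
Root (MAX): max(15, 10) = 15

15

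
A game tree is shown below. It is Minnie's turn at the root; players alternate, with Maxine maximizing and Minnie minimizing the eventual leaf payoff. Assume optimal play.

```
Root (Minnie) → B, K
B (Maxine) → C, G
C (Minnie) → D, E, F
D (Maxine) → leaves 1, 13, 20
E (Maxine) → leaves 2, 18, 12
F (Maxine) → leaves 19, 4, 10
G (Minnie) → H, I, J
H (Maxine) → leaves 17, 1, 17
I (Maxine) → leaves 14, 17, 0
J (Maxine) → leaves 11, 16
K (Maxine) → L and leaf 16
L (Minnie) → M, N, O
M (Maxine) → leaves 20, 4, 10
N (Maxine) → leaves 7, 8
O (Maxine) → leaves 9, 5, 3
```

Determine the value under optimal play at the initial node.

16

D (Maxine): max(1, 13, 20) = 20
E (Maxine): max(2, 18, 12) = 18
F (Maxine): max(19, 4, 10) = 19
C (Minnie): min(20, 18, 19) = 18
H (Maxine): max(17, 1, 17) = 17
I (Maxine): max(14, 17, 0) = 17
J (Maxine): max(11, 16) = 16
G (Minnie): min(17, 17, 16) = 16
B (Maxine): max(18, 16) = 18
M (Maxine): max(20, 4, 10) = 20
N (Maxine): max(7, 8) = 8
O (Maxine): max(9, 5, 3) = 9
L (Minnie): min(20, 8, 9) = 8
K (Maxine): max(8, 16) = 16
Root (Minnie): min(18, 16) = 16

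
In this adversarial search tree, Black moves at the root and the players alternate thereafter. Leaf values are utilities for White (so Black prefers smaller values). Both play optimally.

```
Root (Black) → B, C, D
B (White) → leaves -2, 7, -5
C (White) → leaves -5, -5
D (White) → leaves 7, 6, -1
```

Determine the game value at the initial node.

-5

B (White): max(-2, 7, -5) = 7
C (White): max(-5, -5) = -5
D (White): max(7, 6, -1) = 7
Root (Black): min(7, -5, 7) = -5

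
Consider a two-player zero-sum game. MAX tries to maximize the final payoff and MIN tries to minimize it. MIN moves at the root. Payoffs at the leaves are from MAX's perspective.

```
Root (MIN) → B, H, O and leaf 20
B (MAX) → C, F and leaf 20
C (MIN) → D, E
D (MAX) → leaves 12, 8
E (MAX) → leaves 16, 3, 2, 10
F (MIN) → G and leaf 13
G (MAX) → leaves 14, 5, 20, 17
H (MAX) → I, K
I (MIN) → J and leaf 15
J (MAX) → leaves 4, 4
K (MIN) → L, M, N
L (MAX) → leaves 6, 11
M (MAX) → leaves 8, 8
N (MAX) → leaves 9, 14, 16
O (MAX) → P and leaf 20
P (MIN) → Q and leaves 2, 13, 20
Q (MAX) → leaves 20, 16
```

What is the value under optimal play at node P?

2

Q: max(20, 16) = 20
P: min(20, 2, 13, 20) = 2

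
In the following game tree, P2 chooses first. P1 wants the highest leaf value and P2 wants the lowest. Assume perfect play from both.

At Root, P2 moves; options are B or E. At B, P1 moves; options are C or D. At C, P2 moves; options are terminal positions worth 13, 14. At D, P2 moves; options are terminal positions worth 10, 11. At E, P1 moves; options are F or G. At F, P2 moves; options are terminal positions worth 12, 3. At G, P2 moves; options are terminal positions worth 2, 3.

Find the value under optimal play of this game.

C (P2): min(13, 14) = 13
D (P2): min(10, 11) = 10
B (P1): max(13, 10) = 13
F (P2): min(12, 3) = 3
G (P2): min(2, 3) = 2
E (P1): max(3, 2) = 3
Root (P2): min(13, 3) = 3

3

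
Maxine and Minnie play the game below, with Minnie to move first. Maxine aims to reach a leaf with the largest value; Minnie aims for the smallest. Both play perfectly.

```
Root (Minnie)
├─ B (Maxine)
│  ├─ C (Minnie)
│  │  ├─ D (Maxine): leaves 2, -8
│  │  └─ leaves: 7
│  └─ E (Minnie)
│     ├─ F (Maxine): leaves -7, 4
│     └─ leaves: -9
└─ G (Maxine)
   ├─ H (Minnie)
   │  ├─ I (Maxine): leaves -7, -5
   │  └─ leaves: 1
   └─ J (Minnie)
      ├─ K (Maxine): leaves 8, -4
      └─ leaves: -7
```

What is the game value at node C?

D: max(2, -8) = 2
C: min(2, 7) = 2

2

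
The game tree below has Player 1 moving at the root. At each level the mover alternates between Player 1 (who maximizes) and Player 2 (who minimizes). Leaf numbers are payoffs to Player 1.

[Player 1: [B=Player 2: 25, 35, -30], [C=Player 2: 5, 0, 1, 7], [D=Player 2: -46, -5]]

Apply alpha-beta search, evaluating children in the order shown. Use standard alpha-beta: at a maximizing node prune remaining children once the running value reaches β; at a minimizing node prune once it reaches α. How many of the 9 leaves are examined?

B [α=-∞,β=+∞]: v=-30
C [α=-30,β=+∞]: v=0
D [α=0,β=+∞]: v=-46 after child 1 ≤ α → α-cutoff, skip 1
Root [α=-∞,β=+∞]: v=0
Leaves evaluated: 8 of 9.

8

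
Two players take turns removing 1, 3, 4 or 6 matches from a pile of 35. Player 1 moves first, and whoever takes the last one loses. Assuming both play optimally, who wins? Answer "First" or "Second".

Positions where the player to move wins (W) vs loses (L):
i:   0  1  2  3  4  5  6  7  8  9 10 11 12 13 14 15 16 17 18 19 20 21 22 23 24 25 26 27 28 29 30 31 32 33 34 35
     W  L  W  L  W  W  W  W  L  W  L  W  W  W  W  L  W  L  W  W  W  W  L  W  L  W  W  W  W  L  W  L  W  W  W  W
Position 35 is W, so the first player wins.

First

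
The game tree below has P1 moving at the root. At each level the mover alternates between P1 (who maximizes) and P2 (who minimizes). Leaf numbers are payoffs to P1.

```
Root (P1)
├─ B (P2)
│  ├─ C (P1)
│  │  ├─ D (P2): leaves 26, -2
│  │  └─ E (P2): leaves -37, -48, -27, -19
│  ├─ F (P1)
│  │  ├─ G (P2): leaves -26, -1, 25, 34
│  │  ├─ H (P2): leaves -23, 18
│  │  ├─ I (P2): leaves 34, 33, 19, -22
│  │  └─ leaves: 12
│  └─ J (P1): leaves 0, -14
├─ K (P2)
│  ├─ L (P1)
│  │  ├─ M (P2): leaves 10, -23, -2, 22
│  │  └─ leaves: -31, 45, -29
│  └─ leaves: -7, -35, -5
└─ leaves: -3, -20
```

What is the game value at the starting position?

-2

D (P2): min(26, -2) = -2
E (P2): min(-37, -48, -27, -19) = -48
C (P1): max(-2, -48) = -2
G (P2): min(-26, -1, 25, 34) = -26
H (P2): min(-23, 18) = -23
I (P2): min(34, 33, 19, -22) = -22
F (P1): max(-26, -23, -22, 12) = 12
J (P1): max(0, -14) = 0
B (P2): min(-2, 12, 0) = -2
M (P2): min(10, -23, -2, 22) = -23
L (P1): max(-23, -31, 45, -29) = 45
K (P2): min(45, -7, -35, -5) = -35
Root (P1): max(-2, -35, -3, -20) = -2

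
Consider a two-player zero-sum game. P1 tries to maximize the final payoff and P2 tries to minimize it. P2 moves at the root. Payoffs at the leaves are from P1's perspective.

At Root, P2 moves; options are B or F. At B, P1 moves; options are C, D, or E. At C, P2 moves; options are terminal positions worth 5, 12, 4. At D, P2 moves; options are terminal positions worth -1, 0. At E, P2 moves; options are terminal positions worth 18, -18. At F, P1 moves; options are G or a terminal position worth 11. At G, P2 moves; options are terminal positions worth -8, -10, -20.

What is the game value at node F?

11

G: min(-8, -10, -20) = -20
F: max(-20, 11) = 11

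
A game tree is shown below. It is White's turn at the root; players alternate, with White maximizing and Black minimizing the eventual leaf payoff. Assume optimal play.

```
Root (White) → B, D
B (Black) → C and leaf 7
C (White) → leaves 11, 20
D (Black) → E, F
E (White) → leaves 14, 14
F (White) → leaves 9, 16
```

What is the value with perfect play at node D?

14

E: max(14, 14) = 14
F: max(9, 16) = 16
D: min(14, 16) = 14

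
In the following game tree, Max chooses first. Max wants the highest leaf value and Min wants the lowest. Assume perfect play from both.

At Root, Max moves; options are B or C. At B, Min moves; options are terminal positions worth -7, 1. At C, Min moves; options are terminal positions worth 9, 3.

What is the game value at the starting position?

B (Min): min(-7, 1) = -7
C (Min): min(9, 3) = 3
Root (Max): max(-7, 3) = 3

3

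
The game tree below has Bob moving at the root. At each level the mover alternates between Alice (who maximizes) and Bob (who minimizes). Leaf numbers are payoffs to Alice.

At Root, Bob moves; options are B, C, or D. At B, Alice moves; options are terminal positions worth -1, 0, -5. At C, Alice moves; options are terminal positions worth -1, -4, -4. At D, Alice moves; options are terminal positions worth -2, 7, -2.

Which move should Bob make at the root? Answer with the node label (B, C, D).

C

B (Alice): max(-1, 0, -5) = 0
C (Alice): max(-1, -4, -4) = -1
D (Alice): max(-2, 7, -2) = 7
Root (Bob): min(0, -1, 7) = -1
Bob picks the child with the lowest value: C (value -1).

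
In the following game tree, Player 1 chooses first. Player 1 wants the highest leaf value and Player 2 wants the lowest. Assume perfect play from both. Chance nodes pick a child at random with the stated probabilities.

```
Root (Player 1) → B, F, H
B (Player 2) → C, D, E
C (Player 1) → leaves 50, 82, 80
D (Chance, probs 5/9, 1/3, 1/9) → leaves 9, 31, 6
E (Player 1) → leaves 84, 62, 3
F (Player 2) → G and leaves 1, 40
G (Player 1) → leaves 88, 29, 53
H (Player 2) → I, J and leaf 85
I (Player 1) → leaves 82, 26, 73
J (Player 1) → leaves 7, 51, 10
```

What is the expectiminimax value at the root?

C (Player 1): max(50, 82, 80) = 82
D (Chance): 5/9·9 + 1/3·31 + 1/9·6 = 16
E (Player 1): max(84, 62, 3) = 84
B (Player 2): min(82, 16, 84) = 16
G (Player 1): max(88, 29, 53) = 88
F (Player 2): min(88, 1, 40) = 1
I (Player 1): max(82, 26, 73) = 82
J (Player 1): max(7, 51, 10) = 51
H (Player 2): min(82, 51, 85) = 51
Root (Player 1): max(16, 1, 51) = 51

51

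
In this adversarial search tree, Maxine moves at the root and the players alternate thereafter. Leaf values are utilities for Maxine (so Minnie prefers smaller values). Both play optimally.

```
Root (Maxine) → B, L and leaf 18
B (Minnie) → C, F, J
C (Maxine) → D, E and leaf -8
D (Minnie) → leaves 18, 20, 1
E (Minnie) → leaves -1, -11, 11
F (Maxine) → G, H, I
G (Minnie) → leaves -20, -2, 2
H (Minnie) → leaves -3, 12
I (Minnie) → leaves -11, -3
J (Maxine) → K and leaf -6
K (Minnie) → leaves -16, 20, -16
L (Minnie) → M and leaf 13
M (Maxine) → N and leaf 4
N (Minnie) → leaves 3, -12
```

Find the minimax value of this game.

18

D (Minnie): min(18, 20, 1) = 1
E (Minnie): min(-1, -11, 11) = -11
C (Maxine): max(1, -11, -8) = 1
G (Minnie): min(-20, -2, 2) = -20
H (Minnie): min(-3, 12) = -3
I (Minnie): min(-11, -3) = -11
F (Maxine): max(-20, -3, -11) = -3
K (Minnie): min(-16, 20, -16) = -16
J (Maxine): max(-16, -6) = -6
B (Minnie): min(1, -3, -6) = -6
N (Minnie): min(3, -12) = -12
M (Maxine): max(-12, 4) = 4
L (Minnie): min(4, 13) = 4
Root (Maxine): max(-6, 4, 18) = 18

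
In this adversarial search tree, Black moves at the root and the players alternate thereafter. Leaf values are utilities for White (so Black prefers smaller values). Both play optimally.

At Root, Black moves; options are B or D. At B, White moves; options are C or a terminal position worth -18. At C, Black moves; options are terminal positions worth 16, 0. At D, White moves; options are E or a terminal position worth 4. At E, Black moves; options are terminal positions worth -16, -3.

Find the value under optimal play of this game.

C (Black): min(16, 0) = 0
B (White): max(0, -18) = 0
E (Black): min(-16, -3) = -16
D (White): max(-16, 4) = 4
Root (Black): min(0, 4) = 0

0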